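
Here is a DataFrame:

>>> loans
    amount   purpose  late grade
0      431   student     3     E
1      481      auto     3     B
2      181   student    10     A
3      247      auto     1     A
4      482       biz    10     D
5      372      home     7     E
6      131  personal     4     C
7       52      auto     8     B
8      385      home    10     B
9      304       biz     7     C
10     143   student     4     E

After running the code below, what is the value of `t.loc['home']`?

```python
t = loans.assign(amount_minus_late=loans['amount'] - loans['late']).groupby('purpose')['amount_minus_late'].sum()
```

add column amount_minus_late = loans['amount'] - loans['late']:
    amount   purpose  late grade  amount_minus_late
0      431   student     3     E                428
1      481      auto     3     B                478
2      181   student    10     A                171
3      247      auto     1     A                246
4      482       biz    10     D                472
5      372      home     7     E                365
6      131  personal     4     C                127
7       52      auto     8     B                 44
8      385      home    10     B                375
9      304       biz     7     C                297
10     143   student     4     E                139
group by purpose, sum of amount_minus_late:
purpose
auto        768
biz         769
home        740
personal    127
student     738
Name: amount_minus_late, dtype: int64
Finally, value at index 'home' = 740.

740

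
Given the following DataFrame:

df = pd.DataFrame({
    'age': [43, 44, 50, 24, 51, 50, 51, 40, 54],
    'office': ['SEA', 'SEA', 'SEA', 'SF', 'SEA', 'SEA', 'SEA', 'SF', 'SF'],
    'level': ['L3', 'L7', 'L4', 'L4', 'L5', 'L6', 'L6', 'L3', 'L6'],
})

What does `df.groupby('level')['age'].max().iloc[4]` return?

44

group by level, max of age:
level
L3    43
L4    50
L5    51
L6    54
L7    44
Name: age, dtype: int64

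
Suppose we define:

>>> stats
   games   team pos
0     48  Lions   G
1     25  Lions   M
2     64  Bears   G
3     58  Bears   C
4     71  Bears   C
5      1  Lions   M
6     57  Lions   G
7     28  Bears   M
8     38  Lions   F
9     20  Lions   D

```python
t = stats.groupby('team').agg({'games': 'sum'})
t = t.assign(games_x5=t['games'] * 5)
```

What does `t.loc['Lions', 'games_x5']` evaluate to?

group by team, sum of games:
       games
team        
Bears    221
Lions    189
add column games_x5 = t['games'] * 5:
       games  games_x5
team                  
Bears    221      1105
Lions    189       945
value at row 'Lions', column 'games_x5' → 945

945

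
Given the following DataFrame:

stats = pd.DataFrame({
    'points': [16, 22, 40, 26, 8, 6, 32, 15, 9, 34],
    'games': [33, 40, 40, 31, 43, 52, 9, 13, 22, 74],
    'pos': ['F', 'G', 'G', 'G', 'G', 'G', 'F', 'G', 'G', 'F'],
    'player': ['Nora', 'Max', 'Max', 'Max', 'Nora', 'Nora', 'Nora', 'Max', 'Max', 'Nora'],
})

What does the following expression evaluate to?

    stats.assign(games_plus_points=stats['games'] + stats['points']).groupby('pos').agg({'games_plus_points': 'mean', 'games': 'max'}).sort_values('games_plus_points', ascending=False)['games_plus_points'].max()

66.0

add column games_plus_points = stats['games'] + stats['points']:
   points  games pos player  games_plus_points
0      16     33   F   Nora                 49
1      22     40   G    Max                 62
2      40     40   G    Max                 80
3      26     31   G    Max                 57
4       8     43   G   Nora                 51
5       6     52   G   Nora                 58
6      32      9   F   Nora                 41
7      15     13   G    Max                 28
8       9     22   G    Max                 31
9      34     74   F   Nora                108
group by pos: mean(games_plus_points), max(games):
     games_plus_points  games
pos                          
F            66.000000     74
G            52.428571     52
sort by games_plus_points descending:
     games_plus_points  games
pos                          
F            66.000000     74
G            52.428571     52
The max of column 'games_plus_points' is 66.0.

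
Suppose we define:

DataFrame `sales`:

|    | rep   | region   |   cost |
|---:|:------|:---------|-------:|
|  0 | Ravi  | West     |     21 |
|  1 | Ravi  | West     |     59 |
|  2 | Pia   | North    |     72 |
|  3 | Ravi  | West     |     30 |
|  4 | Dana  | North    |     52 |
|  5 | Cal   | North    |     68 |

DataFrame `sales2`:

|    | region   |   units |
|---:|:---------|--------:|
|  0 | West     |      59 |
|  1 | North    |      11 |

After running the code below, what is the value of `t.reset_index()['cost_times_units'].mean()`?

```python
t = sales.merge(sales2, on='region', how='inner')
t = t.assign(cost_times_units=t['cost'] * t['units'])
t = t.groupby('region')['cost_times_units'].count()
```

merge on 'region' (how='inner') → 6 rows:
    rep region  cost  units
0  Ravi   West    21     59
1  Ravi   West    59     59
2   Pia  North    72     11
3  Ravi   West    30     59
4  Dana  North    52     11
5   Cal  North    68     11
add column cost_times_units = t['cost'] * t['units']:
    rep region  cost  units  cost_times_units
0  Ravi   West    21     59              1239
1  Ravi   West    59     59              3481
2   Pia  North    72     11               792
3  Ravi   West    30     59              1770
4  Dana  North    52     11               572
5   Cal  North    68     11               748
group by region, count of cost_times_units:
region
North    3
West     3
Name: cost_times_units, dtype: int64
reset_index():
  region  cost_times_units
0  North                 3
1   West                 3
Then the mean of column 'cost_times_units': 3.0

3.0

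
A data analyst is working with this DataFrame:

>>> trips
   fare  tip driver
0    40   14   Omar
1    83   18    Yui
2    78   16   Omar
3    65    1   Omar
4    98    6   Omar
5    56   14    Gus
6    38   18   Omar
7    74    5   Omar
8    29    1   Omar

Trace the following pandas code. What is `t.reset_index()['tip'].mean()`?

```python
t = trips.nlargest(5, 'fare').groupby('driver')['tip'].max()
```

take 5 rows with largest fare:
   fare  tip driver
4    98    6   Omar
1    83   18    Yui
2    78   16   Omar
7    74    5   Omar
3    65    1   Omar
group by driver, max of tip:
driver
Omar    16
Yui     18
Name: tip, dtype: int64
reset_index():
  driver  tip
0   Omar   16
1    Yui   18
Reading off the mean of column 'tip', we get 17.0.

17.0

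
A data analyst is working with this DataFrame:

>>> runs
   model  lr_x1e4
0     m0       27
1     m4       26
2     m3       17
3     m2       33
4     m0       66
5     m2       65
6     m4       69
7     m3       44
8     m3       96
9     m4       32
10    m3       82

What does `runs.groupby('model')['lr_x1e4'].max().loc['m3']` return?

96

group by model, max of lr_x1e4:
model
m0    66
m2    65
m3    96
m4    69
Name: lr_x1e4, dtype: int64
Taking the value at index 'm3' gives 96.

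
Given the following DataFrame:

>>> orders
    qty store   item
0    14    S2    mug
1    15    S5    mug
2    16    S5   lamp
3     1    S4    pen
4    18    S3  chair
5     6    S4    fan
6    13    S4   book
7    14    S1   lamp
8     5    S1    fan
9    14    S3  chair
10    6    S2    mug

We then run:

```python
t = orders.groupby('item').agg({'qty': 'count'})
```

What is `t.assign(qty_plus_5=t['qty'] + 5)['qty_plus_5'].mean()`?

6.83333333333

group by item, count of qty:
       qty
item      
book     1
chair    2
fan      2
lamp     2
mug      3
pen      1
add column qty_plus_5 = t['qty'] + 5:
       qty  qty_plus_5
item                  
book     1           6
chair    2           7
fan      2           7
lamp     2           7
mug      3           8
pen      1           6
Finally, mean of column 'qty_plus_5' = 6.83333333333.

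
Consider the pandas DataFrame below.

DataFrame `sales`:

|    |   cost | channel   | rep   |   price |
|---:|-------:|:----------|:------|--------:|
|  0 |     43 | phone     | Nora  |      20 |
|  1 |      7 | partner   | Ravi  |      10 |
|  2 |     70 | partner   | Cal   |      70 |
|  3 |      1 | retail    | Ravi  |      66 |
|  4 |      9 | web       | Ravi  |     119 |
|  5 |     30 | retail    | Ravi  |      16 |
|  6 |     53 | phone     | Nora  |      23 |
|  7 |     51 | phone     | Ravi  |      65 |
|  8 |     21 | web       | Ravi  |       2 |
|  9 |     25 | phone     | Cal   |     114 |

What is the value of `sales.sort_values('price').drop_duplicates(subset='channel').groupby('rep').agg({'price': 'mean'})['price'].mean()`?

sort by price:
   cost  channel   rep  price
8    21      web  Ravi      2
1     7  partner  Ravi     10
5    30   retail  Ravi     16
0    43    phone  Nora     20
6    53    phone  Nora     23
7    51    phone  Ravi     65
3     1   retail  Ravi     66
2    70  partner   Cal     70
9    25    phone   Cal    114
4     9      web  Ravi    119
drop duplicate channel (keep=first):
   cost  channel   rep  price
8    21      web  Ravi      2
1     7  partner  Ravi     10
5    30   retail  Ravi     16
0    43    phone  Nora     20
group by rep, mean of price:
          price
rep            
Nora  20.000000
Ravi   9.333333
Reading off the mean of column 'price', we get 14.6666666667.

14.6666666667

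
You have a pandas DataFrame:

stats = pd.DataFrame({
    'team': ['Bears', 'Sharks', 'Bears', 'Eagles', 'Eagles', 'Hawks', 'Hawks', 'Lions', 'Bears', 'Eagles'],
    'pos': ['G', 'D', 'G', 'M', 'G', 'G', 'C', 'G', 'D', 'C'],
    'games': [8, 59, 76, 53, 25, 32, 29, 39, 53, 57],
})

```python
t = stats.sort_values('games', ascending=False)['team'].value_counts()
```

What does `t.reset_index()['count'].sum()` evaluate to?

sort by games descending:
     team pos  games
2   Bears   G     76
1  Sharks   D     59
9  Eagles   C     57
3  Eagles   M     53
8   Bears   D     53
7   Lions   G     39
5   Hawks   G     32
6   Hawks   C     29
4  Eagles   G     25
0   Bears   G      8
value_counts of team:
team
Bears     3
Eagles    3
Hawks     2
Sharks    1
Lions     1
Name: count, dtype: int64
reset_index():
     team  count
0   Bears      3
1  Eagles      3
2   Hawks      2
3  Sharks      1
4   Lions      1
So sum() = 10.

10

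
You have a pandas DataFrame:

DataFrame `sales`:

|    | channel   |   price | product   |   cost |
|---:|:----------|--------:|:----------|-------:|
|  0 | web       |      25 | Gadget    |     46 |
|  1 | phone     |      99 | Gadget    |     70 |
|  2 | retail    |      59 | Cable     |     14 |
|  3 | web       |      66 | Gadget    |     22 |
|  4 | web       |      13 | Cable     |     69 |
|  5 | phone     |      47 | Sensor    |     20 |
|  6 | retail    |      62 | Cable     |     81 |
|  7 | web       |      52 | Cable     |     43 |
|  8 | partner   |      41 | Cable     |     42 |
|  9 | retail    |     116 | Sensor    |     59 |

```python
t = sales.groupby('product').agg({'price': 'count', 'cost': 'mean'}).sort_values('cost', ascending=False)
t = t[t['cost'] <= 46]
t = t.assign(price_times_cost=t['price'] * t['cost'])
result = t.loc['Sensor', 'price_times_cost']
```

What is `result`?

group by product: count(price), mean(cost):
         price  cost
product             
Cable        5  49.8
Gadget       3  46.0
Sensor       2  39.5
sort by cost descending:
         price  cost
product             
Cable        5  49.8
Gadget       3  46.0
Sensor       2  39.5
filter rows where cost <= 46:
         price  cost
product             
Gadget       3  46.0
Sensor       2  39.5
add column price_times_cost = t['price'] * t['cost']:
         price  cost  price_times_cost
product                               
Gadget       3  46.0             138.0
Sensor       2  39.5              79.0
Taking the value at row 'Sensor', column 'price_times_cost' gives 79.0.

79.0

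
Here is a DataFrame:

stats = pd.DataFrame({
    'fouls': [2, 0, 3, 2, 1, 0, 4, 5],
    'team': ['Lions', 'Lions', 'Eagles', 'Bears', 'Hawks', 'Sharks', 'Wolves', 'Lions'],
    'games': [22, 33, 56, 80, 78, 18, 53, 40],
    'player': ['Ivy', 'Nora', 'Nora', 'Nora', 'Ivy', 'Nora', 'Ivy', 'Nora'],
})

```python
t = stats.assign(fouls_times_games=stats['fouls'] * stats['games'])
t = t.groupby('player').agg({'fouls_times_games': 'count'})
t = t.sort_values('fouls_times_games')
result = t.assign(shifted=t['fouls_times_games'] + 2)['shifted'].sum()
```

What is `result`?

add column fouls_times_games = stats['fouls'] * stats['games']:
   fouls    team  games player  fouls_times_games
0      2   Lions     22    Ivy                 44
1      0   Lions     33   Nora                  0
2      3  Eagles     56   Nora                168
3      2   Bears     80   Nora                160
4      1   Hawks     78    Ivy                 78
5      0  Sharks     18   Nora                  0
6      4  Wolves     53    Ivy                212
7      5   Lions     40   Nora                200
group by player, count of fouls_times_games:
        fouls_times_games
player                   
Ivy                     3
Nora                    5
sort by fouls_times_games:
        fouls_times_games
player                   
Ivy                     3
Nora                    5
add column shifted = t['fouls_times_games'] + 2:
        fouls_times_games  shifted
player                            
Ivy                     3        5
Nora                    5        7
Taking the sum of column 'shifted' gives 12.

12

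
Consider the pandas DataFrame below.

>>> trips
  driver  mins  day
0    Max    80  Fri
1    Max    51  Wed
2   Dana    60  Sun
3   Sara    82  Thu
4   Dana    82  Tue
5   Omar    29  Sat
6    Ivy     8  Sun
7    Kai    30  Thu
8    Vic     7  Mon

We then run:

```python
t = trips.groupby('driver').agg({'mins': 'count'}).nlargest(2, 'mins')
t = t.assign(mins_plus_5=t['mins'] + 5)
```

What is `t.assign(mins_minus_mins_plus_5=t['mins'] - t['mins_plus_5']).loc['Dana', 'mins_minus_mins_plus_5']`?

group by driver, count of mins:
        mins
driver      
Dana       2
Ivy        1
Kai        1
Max        2
Omar       1
Sara       1
Vic        1
take 2 rows with largest mins:
        mins
driver      
Dana       2
Max        2
add column mins_plus_5 = t['mins'] + 5:
        mins  mins_plus_5
driver                   
Dana       2            7
Max        2            7
add column mins_minus_mins_plus_5 = t['mins'] - t['mins_plus_5']:
        mins  mins_plus_5  mins_minus_mins_plus_5
driver                                           
Dana       2            7                      -5
Max        2            7                      -5
Hence -5.

-5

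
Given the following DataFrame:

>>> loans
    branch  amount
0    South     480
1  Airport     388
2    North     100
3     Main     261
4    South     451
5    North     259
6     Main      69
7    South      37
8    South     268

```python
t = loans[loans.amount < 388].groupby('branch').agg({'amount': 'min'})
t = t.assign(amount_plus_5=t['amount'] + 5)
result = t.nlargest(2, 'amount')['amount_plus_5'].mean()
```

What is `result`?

filter rows where amount < 388:
  branch  amount
2  North     100
3   Main     261
5  North     259
6   Main      69
7  South      37
8  South     268
group by branch, min of amount:
        amount
branch        
Main        69
North      100
South       37
add column amount_plus_5 = t['amount'] + 5:
        amount  amount_plus_5
branch                       
Main        69             74
North      100            105
South       37             42
take 2 rows with largest amount:
        amount  amount_plus_5
branch                       
North      100            105
Main        69             74

89.5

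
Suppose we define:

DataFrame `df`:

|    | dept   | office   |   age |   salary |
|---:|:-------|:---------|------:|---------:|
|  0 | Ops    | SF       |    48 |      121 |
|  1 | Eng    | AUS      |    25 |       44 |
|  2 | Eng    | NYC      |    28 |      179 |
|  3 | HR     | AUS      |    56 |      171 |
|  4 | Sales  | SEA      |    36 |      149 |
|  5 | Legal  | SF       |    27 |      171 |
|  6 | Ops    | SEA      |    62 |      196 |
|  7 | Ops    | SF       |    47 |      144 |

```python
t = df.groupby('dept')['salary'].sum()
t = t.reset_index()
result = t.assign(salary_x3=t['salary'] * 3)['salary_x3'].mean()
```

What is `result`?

705.0

group by dept, sum of salary:
dept
Eng      223
HR       171
Legal    171
Ops      461
Sales    149
Name: salary, dtype: int64
reset_index():
    dept  salary
0    Eng     223
1     HR     171
2  Legal     171
3    Ops     461
4  Sales     149
add column salary_x3 = t['salary'] * 3:
    dept  salary  salary_x3
0    Eng     223        669
1     HR     171        513
2  Legal     171        513
3    Ops     461       1383
4  Sales     149        447
Hence 705.0.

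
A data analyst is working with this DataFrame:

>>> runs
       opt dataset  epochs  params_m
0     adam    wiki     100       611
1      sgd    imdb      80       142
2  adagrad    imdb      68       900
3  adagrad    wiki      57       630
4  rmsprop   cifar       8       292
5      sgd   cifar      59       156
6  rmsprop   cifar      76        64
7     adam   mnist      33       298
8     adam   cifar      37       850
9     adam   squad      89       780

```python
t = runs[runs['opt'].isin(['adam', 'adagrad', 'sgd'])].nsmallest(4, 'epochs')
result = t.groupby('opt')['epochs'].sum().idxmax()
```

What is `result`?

adam

filter rows where opt in ['adam', 'adagrad', 'sgd']:
       opt dataset  epochs  params_m
0     adam    wiki     100       611
1      sgd    imdb      80       142
2  adagrad    imdb      68       900
3  adagrad    wiki      57       630
5      sgd   cifar      59       156
7     adam   mnist      33       298
8     adam   cifar      37       850
9     adam   squad      89       780
take 4 rows with smallest epochs:
       opt dataset  epochs  params_m
7     adam   mnist      33       298
8     adam   cifar      37       850
3  adagrad    wiki      57       630
5      sgd   cifar      59       156
group by opt, sum of epochs:
opt
adagrad    57
adam       70
sgd        59
Name: epochs, dtype: int64
label with the largest value → adam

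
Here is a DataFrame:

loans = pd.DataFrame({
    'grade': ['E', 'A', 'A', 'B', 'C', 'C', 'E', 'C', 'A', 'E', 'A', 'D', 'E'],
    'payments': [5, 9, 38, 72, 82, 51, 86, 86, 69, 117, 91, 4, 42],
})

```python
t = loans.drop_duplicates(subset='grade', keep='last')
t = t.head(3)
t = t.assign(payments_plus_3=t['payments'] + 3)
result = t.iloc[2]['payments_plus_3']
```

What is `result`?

drop duplicate grade (keep=last):
   grade  payments
3      B        72
7      C        86
10     A        91
11     D         4
12     E        42
take first 3 rows:
   grade  payments
3      B        72
7      C        86
10     A        91
add column payments_plus_3 = t['payments'] + 3:
   grade  payments  payments_plus_3
3      B        72               75
7      C        86               89
10     A        91               94
Then the value at position 2, column 'payments_plus_3': 94

94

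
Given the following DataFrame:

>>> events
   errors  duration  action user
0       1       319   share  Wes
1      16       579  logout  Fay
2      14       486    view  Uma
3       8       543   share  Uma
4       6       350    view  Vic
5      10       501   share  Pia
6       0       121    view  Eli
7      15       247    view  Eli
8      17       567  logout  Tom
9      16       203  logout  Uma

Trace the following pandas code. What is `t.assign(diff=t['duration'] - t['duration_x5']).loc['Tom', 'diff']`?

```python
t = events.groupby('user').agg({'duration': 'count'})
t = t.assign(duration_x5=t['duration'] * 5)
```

-4

group by user, count of duration:
      duration
user          
Eli          2
Fay          1
Pia          1
Tom          1
Uma          3
Vic          1
Wes          1
add column duration_x5 = t['duration'] * 5:
      duration  duration_x5
user                       
Eli          2           10
Fay          1            5
Pia          1            5
Tom          1            5
Uma          3           15
Vic          1            5
Wes          1            5
add column diff = t['duration'] - t['duration_x5']:
      duration  duration_x5  diff
user                             
Eli          2           10    -8
Fay          1            5    -4
Pia          1            5    -4
Tom          1            5    -4
Uma          3           15   -12
Vic          1            5    -4
Wes          1            5    -4
Taking the value at row 'Tom', column 'diff' gives -4.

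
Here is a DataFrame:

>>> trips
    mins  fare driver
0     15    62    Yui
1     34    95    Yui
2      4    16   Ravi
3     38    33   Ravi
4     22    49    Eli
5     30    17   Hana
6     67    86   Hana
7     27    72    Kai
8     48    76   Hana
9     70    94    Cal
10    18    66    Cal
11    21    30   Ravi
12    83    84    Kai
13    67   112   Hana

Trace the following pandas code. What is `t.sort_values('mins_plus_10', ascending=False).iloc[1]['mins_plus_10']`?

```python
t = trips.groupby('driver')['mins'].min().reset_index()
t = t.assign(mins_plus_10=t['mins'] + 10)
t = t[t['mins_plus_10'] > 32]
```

group by driver, min of mins:
driver
Cal     18
Eli     22
Hana    30
Kai     27
Ravi     4
Yui     15
Name: mins, dtype: int64
reset_index():
  driver  mins
0    Cal    18
1    Eli    22
2   Hana    30
3    Kai    27
4   Ravi     4
5    Yui    15
add column mins_plus_10 = t['mins'] + 10:
  driver  mins  mins_plus_10
0    Cal    18            28
1    Eli    22            32
2   Hana    30            40
3    Kai    27            37
4   Ravi     4            14
5    Yui    15            25
filter rows where mins_plus_10 > 32:
  driver  mins  mins_plus_10
2   Hana    30            40
3    Kai    27            37
sort by mins_plus_10 descending:
  driver  mins  mins_plus_10
2   Hana    30            40
3    Kai    27            37
The value at position 1, column 'mins_plus_10' is 37.

37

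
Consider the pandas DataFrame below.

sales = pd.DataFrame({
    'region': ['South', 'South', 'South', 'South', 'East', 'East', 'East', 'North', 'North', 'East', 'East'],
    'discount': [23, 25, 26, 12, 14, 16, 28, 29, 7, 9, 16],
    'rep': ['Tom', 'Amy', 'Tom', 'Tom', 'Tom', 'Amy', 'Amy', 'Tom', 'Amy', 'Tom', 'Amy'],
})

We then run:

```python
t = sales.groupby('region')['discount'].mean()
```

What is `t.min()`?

group by region, mean of discount:
region
East     16.6
North    18.0
South    21.5
Name: discount, dtype: float64
min of the resulting series → 16.6

16.6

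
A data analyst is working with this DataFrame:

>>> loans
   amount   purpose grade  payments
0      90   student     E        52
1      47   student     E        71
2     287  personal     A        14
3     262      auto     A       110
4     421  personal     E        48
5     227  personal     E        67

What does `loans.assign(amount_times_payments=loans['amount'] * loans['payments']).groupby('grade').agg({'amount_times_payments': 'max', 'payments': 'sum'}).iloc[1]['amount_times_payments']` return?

add column amount_times_payments = loans['amount'] * loans['payments']:
   amount   purpose grade  payments  amount_times_payments
0      90   student     E        52                   4680
1      47   student     E        71                   3337
2     287  personal     A        14                   4018
3     262      auto     A       110                  28820
4     421  personal     E        48                  20208
5     227  personal     E        67                  15209
group by grade: max(amount_times_payments), sum(payments):
       amount_times_payments  payments
grade                                 
A                      28820       124
E                      20208       238
The value at position 1, column 'amount_times_payments' is 20208.

20208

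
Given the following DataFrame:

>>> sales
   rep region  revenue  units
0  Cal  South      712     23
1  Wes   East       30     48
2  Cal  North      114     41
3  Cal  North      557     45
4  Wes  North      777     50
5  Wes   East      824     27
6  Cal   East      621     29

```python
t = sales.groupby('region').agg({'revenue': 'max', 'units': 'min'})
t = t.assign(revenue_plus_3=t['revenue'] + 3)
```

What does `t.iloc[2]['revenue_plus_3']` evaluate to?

715

group by region: max(revenue), min(units):
        revenue  units
region                
East        824     27
North       777     41
South       712     23
add column revenue_plus_3 = t['revenue'] + 3:
        revenue  units  revenue_plus_3
region                                
East        824     27             827
North       777     41             780
South       712     23             715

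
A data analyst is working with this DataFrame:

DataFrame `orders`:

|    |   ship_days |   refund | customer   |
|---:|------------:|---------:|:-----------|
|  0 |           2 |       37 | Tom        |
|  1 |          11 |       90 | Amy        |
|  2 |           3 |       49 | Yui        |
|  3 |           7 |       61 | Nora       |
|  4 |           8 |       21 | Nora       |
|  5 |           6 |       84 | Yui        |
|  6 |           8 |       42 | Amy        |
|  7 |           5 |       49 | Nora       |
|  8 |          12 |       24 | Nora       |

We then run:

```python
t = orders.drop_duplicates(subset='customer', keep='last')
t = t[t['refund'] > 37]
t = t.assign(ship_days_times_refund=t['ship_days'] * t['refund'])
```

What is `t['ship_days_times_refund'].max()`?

504

drop duplicate customer (keep=last):
   ship_days  refund customer
0          2      37      Tom
5          6      84      Yui
6          8      42      Amy
8         12      24     Nora
filter rows where refund > 37:
   ship_days  refund customer
5          6      84      Yui
6          8      42      Amy
add column ship_days_times_refund = t['ship_days'] * t['refund']:
   ship_days  refund customer  ship_days_times_refund
5          6      84      Yui                     504
6          8      42      Amy                     336
Then the max of column 'ship_days_times_refund': 504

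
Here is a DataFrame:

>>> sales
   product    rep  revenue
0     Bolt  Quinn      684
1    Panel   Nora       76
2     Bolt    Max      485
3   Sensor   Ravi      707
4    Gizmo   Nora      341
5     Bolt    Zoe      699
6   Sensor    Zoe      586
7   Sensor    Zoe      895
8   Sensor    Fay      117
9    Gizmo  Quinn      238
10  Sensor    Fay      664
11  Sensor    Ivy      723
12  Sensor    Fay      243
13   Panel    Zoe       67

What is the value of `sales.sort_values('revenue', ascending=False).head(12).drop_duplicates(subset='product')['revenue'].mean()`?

sort by revenue descending:
   product    rep  revenue
7   Sensor    Zoe      895
11  Sensor    Ivy      723
3   Sensor   Ravi      707
5     Bolt    Zoe      699
0     Bolt  Quinn      684
10  Sensor    Fay      664
6   Sensor    Zoe      586
2     Bolt    Max      485
4    Gizmo   Nora      341
12  Sensor    Fay      243
9    Gizmo  Quinn      238
8   Sensor    Fay      117
1    Panel   Nora       76
13   Panel    Zoe       67
take first 12 rows:
   product    rep  revenue
7   Sensor    Zoe      895
11  Sensor    Ivy      723
3   Sensor   Ravi      707
5     Bolt    Zoe      699
0     Bolt  Quinn      684
10  Sensor    Fay      664
6   Sensor    Zoe      586
2     Bolt    Max      485
4    Gizmo   Nora      341
12  Sensor    Fay      243
9    Gizmo  Quinn      238
8   Sensor    Fay      117
drop duplicate product (keep=first):
  product   rep  revenue
7  Sensor   Zoe      895
5    Bolt   Zoe      699
4   Gizmo  Nora      341
mean of column 'revenue' → 645.0

645.0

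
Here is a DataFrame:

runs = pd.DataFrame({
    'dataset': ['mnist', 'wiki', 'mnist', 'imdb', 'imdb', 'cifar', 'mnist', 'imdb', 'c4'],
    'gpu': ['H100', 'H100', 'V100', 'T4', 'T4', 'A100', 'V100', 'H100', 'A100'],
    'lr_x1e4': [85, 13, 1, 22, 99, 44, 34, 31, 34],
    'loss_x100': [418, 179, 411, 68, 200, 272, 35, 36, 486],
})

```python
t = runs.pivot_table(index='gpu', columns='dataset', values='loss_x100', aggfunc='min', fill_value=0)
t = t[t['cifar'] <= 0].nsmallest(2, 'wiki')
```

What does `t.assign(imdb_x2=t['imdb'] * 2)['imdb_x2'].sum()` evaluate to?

pivot: rows=gpu, cols=dataset, min(loss_x100):
dataset   c4  cifar  imdb  mnist  wiki
gpu                                   
A100     486    272     0      0     0
H100       0      0    36    418   179
T4         0      0    68      0     0
V100       0      0     0     35     0
filter rows where cifar <= 0:
dataset  c4  cifar  imdb  mnist  wiki
gpu                                  
H100      0      0    36    418   179
T4        0      0    68      0     0
V100      0      0     0     35     0
take 2 rows with smallest wiki:
dataset  c4  cifar  imdb  mnist  wiki
gpu                                  
T4        0      0    68      0     0
V100      0      0     0     35     0
add column imdb_x2 = t['imdb'] * 2:
dataset  c4  cifar  imdb  mnist  wiki  imdb_x2
gpu                                           
T4        0      0    68      0     0      136
V100      0      0     0     35     0        0

136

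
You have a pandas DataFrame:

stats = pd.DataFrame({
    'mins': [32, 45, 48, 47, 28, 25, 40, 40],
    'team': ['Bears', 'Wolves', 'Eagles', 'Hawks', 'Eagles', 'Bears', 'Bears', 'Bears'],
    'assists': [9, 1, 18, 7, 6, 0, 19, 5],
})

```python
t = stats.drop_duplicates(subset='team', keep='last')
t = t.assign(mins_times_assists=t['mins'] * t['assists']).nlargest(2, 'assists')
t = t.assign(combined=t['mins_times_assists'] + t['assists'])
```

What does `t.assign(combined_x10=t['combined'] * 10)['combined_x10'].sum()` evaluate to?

drop duplicate team (keep=last):
   mins    team  assists
1    45  Wolves        1
3    47   Hawks        7
4    28  Eagles        6
7    40   Bears        5
add column mins_times_assists = t['mins'] * t['assists']:
   mins    team  assists  mins_times_assists
1    45  Wolves        1                  45
3    47   Hawks        7                 329
4    28  Eagles        6                 168
7    40   Bears        5                 200
take 2 rows with largest assists:
   mins    team  assists  mins_times_assists
3    47   Hawks        7                 329
4    28  Eagles        6                 168
add column combined = t['mins_times_assists'] + t['assists']:
   mins    team  assists  mins_times_assists  combined
3    47   Hawks        7                 329       336
4    28  Eagles        6                 168       174
add column combined_x10 = t['combined'] * 10:
   mins    team  assists  mins_times_assists  combined  combined_x10
3    47   Hawks        7                 329       336          3360
4    28  Eagles        6                 168       174          1740
sum of column 'combined_x10' → 5100

5100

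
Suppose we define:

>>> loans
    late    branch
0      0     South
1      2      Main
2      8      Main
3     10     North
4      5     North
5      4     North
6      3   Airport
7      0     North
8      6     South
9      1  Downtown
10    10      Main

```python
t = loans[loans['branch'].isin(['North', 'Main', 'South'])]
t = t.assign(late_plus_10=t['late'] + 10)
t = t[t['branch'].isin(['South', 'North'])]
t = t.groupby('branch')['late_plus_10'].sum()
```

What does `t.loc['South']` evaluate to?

filter rows where branch in ['North', 'Main', 'South']:
    late branch
0      0  South
1      2   Main
2      8   Main
3     10  North
4      5  North
5      4  North
7      0  North
8      6  South
10    10   Main
add column late_plus_10 = t['late'] + 10:
    late branch  late_plus_10
0      0  South            10
1      2   Main            12
2      8   Main            18
3     10  North            20
4      5  North            15
5      4  North            14
7      0  North            10
8      6  South            16
10    10   Main            20
filter rows where branch in ['South', 'North']:
   late branch  late_plus_10
0     0  South            10
3    10  North            20
4     5  North            15
5     4  North            14
7     0  North            10
8     6  South            16
group by branch, sum of late_plus_10:
branch
North    59
South    26
Name: late_plus_10, dtype: int64
Hence 26.

26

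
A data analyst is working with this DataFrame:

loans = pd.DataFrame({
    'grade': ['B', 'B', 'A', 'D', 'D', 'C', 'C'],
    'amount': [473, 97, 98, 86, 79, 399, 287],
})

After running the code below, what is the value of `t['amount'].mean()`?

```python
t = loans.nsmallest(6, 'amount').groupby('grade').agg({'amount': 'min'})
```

take 6 rows with smallest amount:
  grade  amount
4     D      79
3     D      86
1     B      97
2     A      98
6     C     287
5     C     399
group by grade, min of amount:
       amount
grade        
A          98
B          97
C         287
D          79
Finally, mean of column 'amount' = 140.25.

140.25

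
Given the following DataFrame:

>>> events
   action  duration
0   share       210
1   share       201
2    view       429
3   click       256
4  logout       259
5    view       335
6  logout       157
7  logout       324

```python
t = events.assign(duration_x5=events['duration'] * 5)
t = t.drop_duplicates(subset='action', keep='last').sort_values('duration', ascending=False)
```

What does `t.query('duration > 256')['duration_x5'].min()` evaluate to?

add column duration_x5 = events['duration'] * 5:
   action  duration  duration_x5
0   share       210         1050
1   share       201         1005
2    view       429         2145
3   click       256         1280
4  logout       259         1295
5    view       335         1675
6  logout       157          785
7  logout       324         1620
drop duplicate action (keep=last):
   action  duration  duration_x5
1   share       201         1005
3   click       256         1280
5    view       335         1675
7  logout       324         1620
sort by duration descending:
   action  duration  duration_x5
5    view       335         1675
7  logout       324         1620
3   click       256         1280
1   share       201         1005
filter rows where duration > 256:
   action  duration  duration_x5
5    view       335         1675
7  logout       324         1620
Reading off the min of column 'duration_x5', we get 1620.

1620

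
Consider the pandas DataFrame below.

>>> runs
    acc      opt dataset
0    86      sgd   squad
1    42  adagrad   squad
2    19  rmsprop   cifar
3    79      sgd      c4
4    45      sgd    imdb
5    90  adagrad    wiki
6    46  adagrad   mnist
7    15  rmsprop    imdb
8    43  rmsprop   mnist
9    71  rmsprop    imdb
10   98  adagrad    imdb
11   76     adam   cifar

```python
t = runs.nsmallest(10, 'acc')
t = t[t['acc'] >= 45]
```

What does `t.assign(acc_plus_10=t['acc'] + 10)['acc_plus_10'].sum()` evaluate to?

take 10 rows with smallest acc:
    acc      opt dataset
7    15  rmsprop    imdb
2    19  rmsprop   cifar
1    42  adagrad   squad
8    43  rmsprop   mnist
4    45      sgd    imdb
6    46  adagrad   mnist
9    71  rmsprop    imdb
11   76     adam   cifar
3    79      sgd      c4
0    86      sgd   squad
filter rows where acc >= 45:
    acc      opt dataset
4    45      sgd    imdb
6    46  adagrad   mnist
9    71  rmsprop    imdb
11   76     adam   cifar
3    79      sgd      c4
0    86      sgd   squad
add column acc_plus_10 = t['acc'] + 10:
    acc      opt dataset  acc_plus_10
4    45      sgd    imdb           55
6    46  adagrad   mnist           56
9    71  rmsprop    imdb           81
11   76     adam   cifar           86
3    79      sgd      c4           89
0    86      sgd   squad           96
The sum of column 'acc_plus_10' is 463.

463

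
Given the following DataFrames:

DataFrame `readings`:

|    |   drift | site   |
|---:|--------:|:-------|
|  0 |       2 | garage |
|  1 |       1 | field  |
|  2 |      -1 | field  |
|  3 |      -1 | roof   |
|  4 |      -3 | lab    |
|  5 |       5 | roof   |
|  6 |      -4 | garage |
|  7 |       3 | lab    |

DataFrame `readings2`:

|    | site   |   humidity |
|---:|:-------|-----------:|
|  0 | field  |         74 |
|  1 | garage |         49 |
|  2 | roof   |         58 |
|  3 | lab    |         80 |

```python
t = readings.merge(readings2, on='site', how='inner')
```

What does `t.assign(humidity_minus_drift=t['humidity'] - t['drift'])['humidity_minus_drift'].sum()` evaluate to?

merge on 'site' (how='inner') → 8 rows:
   drift    site  humidity
0      2  garage        49
1      1   field        74
2     -1   field        74
3     -1    roof        58
4     -3     lab        80
5      5    roof        58
6     -4  garage        49
7      3     lab        80
add column humidity_minus_drift = t['humidity'] - t['drift']:
   drift    site  humidity  humidity_minus_drift
0      2  garage        49                    47
1      1   field        74                    73
2     -1   field        74                    75
3     -1    roof        58                    59
4     -3     lab        80                    83
5      5    roof        58                    53
6     -4  garage        49                    53
7      3     lab        80                    77
Taking the sum of column 'humidity_minus_drift' gives 520.

520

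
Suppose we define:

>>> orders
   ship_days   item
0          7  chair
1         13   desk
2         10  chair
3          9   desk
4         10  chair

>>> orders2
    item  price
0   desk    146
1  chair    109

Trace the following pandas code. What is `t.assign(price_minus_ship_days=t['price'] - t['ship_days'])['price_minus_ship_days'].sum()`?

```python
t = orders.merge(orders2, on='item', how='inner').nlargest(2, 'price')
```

270

merge on 'item' (how='inner') → 5 rows:
   ship_days   item  price
0          7  chair    109
1         13   desk    146
2         10  chair    109
3          9   desk    146
4         10  chair    109
take 2 rows with largest price:
   ship_days  item  price
1         13  desk    146
3          9  desk    146
add column price_minus_ship_days = t['price'] - t['ship_days']:
   ship_days  item  price  price_minus_ship_days
1         13  desk    146                    133
3          9  desk    146                    137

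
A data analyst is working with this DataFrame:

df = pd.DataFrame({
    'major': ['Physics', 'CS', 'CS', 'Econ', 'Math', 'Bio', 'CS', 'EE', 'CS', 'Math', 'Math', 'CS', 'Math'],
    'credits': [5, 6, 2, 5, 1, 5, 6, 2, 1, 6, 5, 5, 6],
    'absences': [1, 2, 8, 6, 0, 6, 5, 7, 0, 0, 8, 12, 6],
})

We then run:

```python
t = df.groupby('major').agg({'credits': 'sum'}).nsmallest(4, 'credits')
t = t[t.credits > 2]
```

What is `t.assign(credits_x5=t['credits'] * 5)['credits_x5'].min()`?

group by major, sum of credits:
         credits
major           
Bio            5
CS            20
EE             2
Econ           5
Math          18
Physics        5
take 4 rows with smallest credits:
         credits
major           
EE             2
Bio            5
Econ           5
Physics        5
filter rows where credits > 2:
         credits
major           
Bio            5
Econ           5
Physics        5
add column credits_x5 = t['credits'] * 5:
         credits  credits_x5
major                       
Bio            5          25
Econ           5          25
Physics        5          25
The min of column 'credits_x5' is 25.

25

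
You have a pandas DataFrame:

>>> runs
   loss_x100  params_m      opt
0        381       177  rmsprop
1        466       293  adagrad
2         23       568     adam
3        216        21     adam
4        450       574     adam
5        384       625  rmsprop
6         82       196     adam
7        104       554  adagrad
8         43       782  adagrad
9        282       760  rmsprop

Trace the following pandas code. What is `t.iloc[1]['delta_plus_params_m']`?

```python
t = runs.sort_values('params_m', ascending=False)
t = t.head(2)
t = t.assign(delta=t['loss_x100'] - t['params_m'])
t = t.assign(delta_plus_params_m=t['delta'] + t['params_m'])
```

sort by params_m descending:
   loss_x100  params_m      opt
8         43       782  adagrad
9        282       760  rmsprop
5        384       625  rmsprop
4        450       574     adam
2         23       568     adam
7        104       554  adagrad
1        466       293  adagrad
6         82       196     adam
0        381       177  rmsprop
3        216        21     adam
take first 2 rows:
   loss_x100  params_m      opt
8         43       782  adagrad
9        282       760  rmsprop
add column delta = t['loss_x100'] - t['params_m']:
   loss_x100  params_m      opt  delta
8         43       782  adagrad   -739
9        282       760  rmsprop   -478
add column delta_plus_params_m = t['delta'] + t['params_m']:
   loss_x100  params_m      opt  delta  delta_plus_params_m
8         43       782  adagrad   -739                   43
9        282       760  rmsprop   -478                  282
Finally, value at position 1, column 'delta_plus_params_m' = 282.

282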